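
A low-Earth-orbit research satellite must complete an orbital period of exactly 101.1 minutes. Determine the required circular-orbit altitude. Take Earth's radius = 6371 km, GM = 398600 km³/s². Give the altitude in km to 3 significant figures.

T = 101.1 min = 6066.0 s.
From T = 2π√(a³/μ): a = (μ T²/4π²)^(1/3) = (398600 × 6066.0² / 4π²)^(1/3) = 7189 km.
Altitude h = a − R = 7189 − 6371 = 818 km.

818 km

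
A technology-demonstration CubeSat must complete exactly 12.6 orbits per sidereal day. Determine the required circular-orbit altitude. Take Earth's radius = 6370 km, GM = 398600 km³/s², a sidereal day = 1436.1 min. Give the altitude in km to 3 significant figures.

Required period T = 86166 / 12.6 = 6838.6 s.
From T = 2π√(a³/μ): a = (μ T²/4π²)^(1/3) = (398600 × 6838.6² / 4π²)^(1/3) = 7787 km.
Altitude h = a − R = 7787 − 6370 = 1417 km.

1420 km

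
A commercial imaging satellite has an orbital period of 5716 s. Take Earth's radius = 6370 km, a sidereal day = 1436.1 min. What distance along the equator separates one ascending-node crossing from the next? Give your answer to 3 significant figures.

2660 km

During one orbit Earth rotates (5716.0 / 86166) × 360° = 23.88°.
At the equator that is 23.88° × (2π·6370/360) km/° = 23.88 × 111.2 = 2655 km.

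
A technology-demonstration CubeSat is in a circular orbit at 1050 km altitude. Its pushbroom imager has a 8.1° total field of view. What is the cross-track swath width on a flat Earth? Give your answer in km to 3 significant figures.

Half-angle = 8.1°/2 = 4.05°.
Swath width ≈ 2h·tan(θ/2) = 2 × 1050 × tan(4.05°) = 148.7 km.

149 km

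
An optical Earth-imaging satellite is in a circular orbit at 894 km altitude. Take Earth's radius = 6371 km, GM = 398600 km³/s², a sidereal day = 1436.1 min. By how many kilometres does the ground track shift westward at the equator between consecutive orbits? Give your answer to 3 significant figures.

Semi-major axis a = 6371 + 894 = 7265 km. Period T = 2π√(a³/μ) = 2π√(7265³/398600) = 6162.6 s = 102.71 min.
During one orbit Earth rotates (6162.6 / 86166) × 360° = 25.75°.
At the equator that is 25.75° × (2π·6371/360) km/° = 25.75 × 111.2 = 2863 km.

2860 km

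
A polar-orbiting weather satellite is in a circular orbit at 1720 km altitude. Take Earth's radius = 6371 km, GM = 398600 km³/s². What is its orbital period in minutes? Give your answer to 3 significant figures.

121 min

Semi-major axis a = 6371 + 1720 = 8091 km. Period T = 2π√(a³/μ) = 2π√(8091³/398600) = 7242.9 s = 120.72 min.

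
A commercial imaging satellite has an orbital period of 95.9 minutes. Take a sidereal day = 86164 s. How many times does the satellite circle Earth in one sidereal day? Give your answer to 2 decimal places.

T = 95.9 min = 5754.0 s.
Orbits per sidereal day = 86164 / 5754.0 = 14.975.

14.97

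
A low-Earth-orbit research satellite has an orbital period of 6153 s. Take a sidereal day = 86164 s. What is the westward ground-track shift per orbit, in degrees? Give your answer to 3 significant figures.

During one orbit Earth rotates (6153.0 / 86164) × 360° = 25.71°.

25.7°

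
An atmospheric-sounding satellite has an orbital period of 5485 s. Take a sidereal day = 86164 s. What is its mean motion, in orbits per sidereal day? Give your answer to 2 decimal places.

Orbits per sidereal day = 86164 / 5485.0 = 15.709.

15.71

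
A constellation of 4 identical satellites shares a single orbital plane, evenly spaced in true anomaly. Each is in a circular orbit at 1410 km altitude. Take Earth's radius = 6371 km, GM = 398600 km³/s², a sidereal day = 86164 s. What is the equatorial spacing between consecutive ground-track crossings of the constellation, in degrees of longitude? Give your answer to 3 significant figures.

7.13°

Semi-major axis a = 6371 + 1410 = 7781 km. Period T = 2π√(a³/μ) = 2π√(7781³/398600) = 6830.7 s = 113.84 min.
Single-satellite node shift = (6830.7/86164) × 360° = 28.54°.
With 4 satellites evenly phased, successive equator crossings are 28.54/4 = 7.135° apart.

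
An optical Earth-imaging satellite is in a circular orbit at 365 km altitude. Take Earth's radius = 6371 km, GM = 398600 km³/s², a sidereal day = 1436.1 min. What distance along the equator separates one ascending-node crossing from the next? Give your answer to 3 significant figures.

Semi-major axis a = 6371 + 365 = 6736 km. Period T = 2π√(a³/μ) = 2π√(6736³/398600) = 5501.9 s = 91.70 min.
During one orbit Earth rotates (5501.9 / 86166) × 360° = 22.99°.
At the equator that is 22.99° × (2π·6371/360) km/° = 22.99 × 111.2 = 2556 km.

2560 km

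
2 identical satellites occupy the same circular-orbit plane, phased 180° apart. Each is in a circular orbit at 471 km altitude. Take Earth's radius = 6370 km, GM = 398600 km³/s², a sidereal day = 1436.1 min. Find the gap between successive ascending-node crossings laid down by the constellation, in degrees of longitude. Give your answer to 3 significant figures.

11.8°

Semi-major axis a = 6370 + 471 = 6841 km. Period T = 2π√(a³/μ) = 2π√(6841³/398600) = 5631.1 s = 93.85 min.
Single-satellite node shift = (5631.1/86166) × 360° = 23.53°.
With 2 satellites evenly phased, successive equator crossings are 23.53/2 = 11.763° apart.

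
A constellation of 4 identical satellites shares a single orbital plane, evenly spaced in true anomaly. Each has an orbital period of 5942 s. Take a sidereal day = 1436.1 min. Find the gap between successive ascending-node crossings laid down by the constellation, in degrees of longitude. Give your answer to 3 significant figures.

Single-satellite node shift = (5942.0/86166) × 360° = 24.83°.
With 4 satellites evenly phased, successive equator crossings are 24.83/4 = 6.206° apart.

6.21°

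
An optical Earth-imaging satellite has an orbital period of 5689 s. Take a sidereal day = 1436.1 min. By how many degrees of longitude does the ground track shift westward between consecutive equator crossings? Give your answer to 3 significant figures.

During one orbit Earth rotates (5689.0 / 86166) × 360° = 23.77°.

23.8°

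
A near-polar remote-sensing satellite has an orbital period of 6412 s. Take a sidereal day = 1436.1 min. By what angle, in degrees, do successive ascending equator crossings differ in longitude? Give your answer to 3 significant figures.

During one orbit Earth rotates (6412.0 / 86166) × 360° = 26.79°.

26.8°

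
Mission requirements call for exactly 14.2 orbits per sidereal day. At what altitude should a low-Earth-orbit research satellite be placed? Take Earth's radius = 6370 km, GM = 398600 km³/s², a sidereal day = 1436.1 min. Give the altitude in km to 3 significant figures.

Required period T = 86166 / 14.2 = 6068.0 s.
From T = 2π√(a³/μ): a = (μ T²/4π²)^(1/3) = (398600 × 6068.0² / 4π²)^(1/3) = 7190 km.
Altitude h = a − R = 7190 − 6370 = 820 km.

820 km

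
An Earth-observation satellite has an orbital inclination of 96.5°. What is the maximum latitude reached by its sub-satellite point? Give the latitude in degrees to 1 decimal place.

83.5°

Retrograde orbit: the ground track reaches ±(180° − i) = ±(180 − 96.5) = ±83.5°.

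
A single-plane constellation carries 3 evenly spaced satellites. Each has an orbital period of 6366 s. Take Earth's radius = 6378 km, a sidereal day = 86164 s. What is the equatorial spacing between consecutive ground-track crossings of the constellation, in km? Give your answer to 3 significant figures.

987 km

Single-satellite node shift = (6366.0/86164) × 360° = 26.60°.
With 3 satellites evenly phased, successive equator crossings are 26.60/3 = 8.866° apart.
That is 8.866 × 111.3 = 987 km at the equator.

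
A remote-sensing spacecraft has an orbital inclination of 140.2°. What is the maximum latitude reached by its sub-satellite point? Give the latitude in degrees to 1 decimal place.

Retrograde orbit: the ground track reaches ±(180° − i) = ±(180 − 140.2) = ±39.8°.

39.8°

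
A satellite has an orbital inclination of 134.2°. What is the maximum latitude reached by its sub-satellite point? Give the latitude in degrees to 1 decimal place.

Retrograde orbit: the ground track reaches ±(180° − i) = ±(180 − 134.2) = ±45.8°.

45.8°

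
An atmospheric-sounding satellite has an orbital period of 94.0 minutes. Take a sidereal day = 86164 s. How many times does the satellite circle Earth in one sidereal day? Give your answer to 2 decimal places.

15.28

T = 94.0 min = 5640.0 s.
Orbits per sidereal day = 86164 / 5640.0 = 15.277.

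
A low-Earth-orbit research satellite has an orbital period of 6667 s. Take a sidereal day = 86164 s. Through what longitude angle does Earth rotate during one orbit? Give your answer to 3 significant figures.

27.9°

During one orbit Earth rotates (6667.0 / 86164) × 360° = 27.86°.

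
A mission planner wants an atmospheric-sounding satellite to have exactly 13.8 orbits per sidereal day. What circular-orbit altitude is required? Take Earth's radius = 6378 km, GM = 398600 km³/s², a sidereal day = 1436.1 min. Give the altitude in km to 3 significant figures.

951 km

Required period T = 86166 / 13.8 = 6243.9 s.
From T = 2π√(a³/μ): a = (μ T²/4π²)^(1/3) = (398600 × 6243.9² / 4π²)^(1/3) = 7329 km.
Altitude h = a − R = 7329 − 6378 = 951 km.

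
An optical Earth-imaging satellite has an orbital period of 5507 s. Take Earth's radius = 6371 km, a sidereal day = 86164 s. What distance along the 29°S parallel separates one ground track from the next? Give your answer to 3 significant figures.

Node shift per orbit = (5507.0/86164) × 360° = 23.01°.
Equatorial spacing = 23.01 × 111.2 km/° = 2558 km.
At 29° latitude, spacing = 2558 × cos(29°) = 2238 km.

2240 km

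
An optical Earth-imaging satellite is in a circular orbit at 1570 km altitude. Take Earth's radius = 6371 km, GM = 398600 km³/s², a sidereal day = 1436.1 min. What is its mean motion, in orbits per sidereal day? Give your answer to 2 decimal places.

Semi-major axis a = 6371 + 1570 = 7941 km. Period T = 2π√(a³/μ) = 2π√(7941³/398600) = 7042.5 s = 117.37 min.
Orbits per sidereal day = 86166 / 7042.5 = 12.235.

12.24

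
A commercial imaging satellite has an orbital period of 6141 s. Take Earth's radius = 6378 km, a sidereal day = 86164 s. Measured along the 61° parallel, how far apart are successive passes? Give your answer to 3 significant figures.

1380 km

Node shift per orbit = (6141.0/86164) × 360° = 25.66°.
Equatorial spacing = 25.66 × 111.3 km/° = 2856 km.
At 61° latitude, spacing = 2856 × cos(61°) = 1385 km.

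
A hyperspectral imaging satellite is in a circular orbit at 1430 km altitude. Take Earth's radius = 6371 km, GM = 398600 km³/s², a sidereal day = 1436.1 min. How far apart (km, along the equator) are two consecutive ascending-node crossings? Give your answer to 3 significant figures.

Semi-major axis a = 6371 + 1430 = 7801 km. Period T = 2π√(a³/μ) = 2π√(7801³/398600) = 6857.0 s = 114.28 min.
During one orbit Earth rotates (6857.0 / 86166) × 360° = 28.65°.
At the equator that is 28.65° × (2π·6371/360) km/° = 28.65 × 111.2 = 3186 km.

3190 km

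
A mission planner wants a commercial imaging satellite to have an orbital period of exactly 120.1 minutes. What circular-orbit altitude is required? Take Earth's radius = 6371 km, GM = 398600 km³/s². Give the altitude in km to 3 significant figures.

T = 120.1 min = 7206.0 s.
From T = 2π√(a³/μ): a = (μ T²/4π²)^(1/3) = (398600 × 7206.0² / 4π²)^(1/3) = 8063 km.
Altitude h = a − R = 8063 − 6371 = 1692 km.

1690 km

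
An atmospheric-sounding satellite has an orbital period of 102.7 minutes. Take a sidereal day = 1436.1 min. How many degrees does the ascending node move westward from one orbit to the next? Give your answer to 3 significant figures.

T = 102.7 min = 6162.0 s.
During one orbit Earth rotates (6162.0 / 86166) × 360° = 25.74°.

25.7°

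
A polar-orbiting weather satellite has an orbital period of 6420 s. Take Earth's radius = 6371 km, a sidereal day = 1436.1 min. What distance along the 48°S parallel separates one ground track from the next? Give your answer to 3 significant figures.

Node shift per orbit = (6420.0/86166) × 360° = 26.82°.
Equatorial spacing = 26.82 × 111.2 km/° = 2983 km.
At 48° latitude, spacing = 2983 × cos(48°) = 1996 km.

2000 km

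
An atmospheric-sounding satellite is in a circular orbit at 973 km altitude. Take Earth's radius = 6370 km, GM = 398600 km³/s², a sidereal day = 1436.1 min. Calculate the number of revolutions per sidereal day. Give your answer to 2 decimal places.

13.76

Semi-major axis a = 6370 + 973 = 7343 km. Period T = 2π√(a³/μ) = 2π√(7343³/398600) = 6262.1 s = 104.37 min.
Orbits per sidereal day = 86166 / 6262.1 = 13.760.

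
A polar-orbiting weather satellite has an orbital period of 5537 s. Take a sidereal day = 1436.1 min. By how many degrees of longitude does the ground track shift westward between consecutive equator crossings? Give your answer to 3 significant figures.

23.1°

During one orbit Earth rotates (5537.0 / 86166) × 360° = 23.13°.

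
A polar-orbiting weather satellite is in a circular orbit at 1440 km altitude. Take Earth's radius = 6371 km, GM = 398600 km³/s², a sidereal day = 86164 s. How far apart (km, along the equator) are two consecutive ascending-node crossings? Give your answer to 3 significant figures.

3190 km

Semi-major axis a = 6371 + 1440 = 7811 km. Period T = 2π√(a³/μ) = 2π√(7811³/398600) = 6870.2 s = 114.50 min.
During one orbit Earth rotates (6870.2 / 86164) × 360° = 28.70°.
At the equator that is 28.70° × (2π·6371/360) km/° = 28.70 × 111.2 = 3192 km.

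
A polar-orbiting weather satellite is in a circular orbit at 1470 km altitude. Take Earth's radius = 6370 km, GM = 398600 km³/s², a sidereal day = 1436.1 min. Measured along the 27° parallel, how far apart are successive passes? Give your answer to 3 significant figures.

2860 km

Semi-major axis a = 6370 + 1470 = 7840 km. Period T = 2π√(a³/μ) = 2π√(7840³/398600) = 6908.5 s = 115.14 min.
Node shift per orbit = (6908.5/86166) × 360° = 28.86°.
Equatorial spacing = 28.86 × 111.2 km/° = 3209 km.
At 27° latitude, spacing = 3209 × cos(27°) = 2859 km.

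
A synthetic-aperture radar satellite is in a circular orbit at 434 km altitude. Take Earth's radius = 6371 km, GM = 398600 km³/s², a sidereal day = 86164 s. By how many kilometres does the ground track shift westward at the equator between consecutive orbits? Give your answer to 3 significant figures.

2600 km

Semi-major axis a = 6371 + 434 = 6805 km. Period T = 2π√(a³/μ) = 2π√(6805³/398600) = 5586.7 s = 93.11 min.
During one orbit Earth rotates (5586.7 / 86164) × 360° = 23.34°.
At the equator that is 23.34° × (2π·6371/360) km/° = 23.34 × 111.2 = 2595 km.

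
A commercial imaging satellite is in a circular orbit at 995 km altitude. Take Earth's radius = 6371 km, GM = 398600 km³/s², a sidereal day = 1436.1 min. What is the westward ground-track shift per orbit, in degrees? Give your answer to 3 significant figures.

Semi-major axis a = 6371 + 995 = 7366 km. Period T = 2π√(a³/μ) = 2π√(7366³/398600) = 6291.6 s = 104.86 min.
During one orbit Earth rotates (6291.6 / 86166) × 360° = 26.29°.

26.3°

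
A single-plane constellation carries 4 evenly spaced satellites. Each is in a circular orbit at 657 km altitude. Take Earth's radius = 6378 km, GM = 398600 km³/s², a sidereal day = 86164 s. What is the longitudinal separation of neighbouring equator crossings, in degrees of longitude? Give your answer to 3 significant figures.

Semi-major axis a = 6378 + 657 = 7035 km. Period T = 2π√(a³/μ) = 2π√(7035³/398600) = 5872.3 s = 97.87 min.
Single-satellite node shift = (5872.3/86164) × 360° = 24.53°.
With 4 satellites evenly phased, successive equator crossings are 24.53/4 = 6.134° apart.

6.13°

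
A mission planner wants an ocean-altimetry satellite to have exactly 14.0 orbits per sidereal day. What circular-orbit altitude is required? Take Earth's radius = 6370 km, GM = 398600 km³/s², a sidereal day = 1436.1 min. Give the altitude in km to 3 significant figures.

Required period T = 86166 / 14.0 = 6154.7 s.
From T = 2π√(a³/μ): a = (μ T²/4π²)^(1/3) = (398600 × 6154.7² / 4π²)^(1/3) = 7259 km.
Altitude h = a − R = 7259 − 6370 = 889 km.

889 km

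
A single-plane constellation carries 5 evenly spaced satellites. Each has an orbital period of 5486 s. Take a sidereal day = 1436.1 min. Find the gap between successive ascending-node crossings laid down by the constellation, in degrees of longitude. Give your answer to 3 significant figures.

Single-satellite node shift = (5486.0/86166) × 360° = 22.92°.
With 5 satellites evenly phased, successive equator crossings are 22.92/5 = 4.584° apart.

4.58°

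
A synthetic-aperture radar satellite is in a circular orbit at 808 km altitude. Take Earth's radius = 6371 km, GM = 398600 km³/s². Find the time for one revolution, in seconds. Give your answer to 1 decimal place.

Semi-major axis a = 6371 + 808 = 7179 km. Period T = 2π√(a³/μ) = 2π√(7179³/398600) = 6053.5 s = 100.89 min.

6053.5 seconds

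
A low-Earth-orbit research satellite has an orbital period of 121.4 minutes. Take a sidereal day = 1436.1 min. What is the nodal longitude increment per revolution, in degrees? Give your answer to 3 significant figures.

30.4°

T = 121.4 min = 7284.0 s.
During one orbit Earth rotates (7284.0 / 86166) × 360° = 30.43°.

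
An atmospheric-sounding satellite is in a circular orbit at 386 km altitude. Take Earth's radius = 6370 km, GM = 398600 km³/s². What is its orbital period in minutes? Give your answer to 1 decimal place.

Semi-major axis a = 6370 + 386 = 6756 km. Period T = 2π√(a³/μ) = 2π√(6756³/398600) = 5526.4 s = 92.11 min.

92.1 min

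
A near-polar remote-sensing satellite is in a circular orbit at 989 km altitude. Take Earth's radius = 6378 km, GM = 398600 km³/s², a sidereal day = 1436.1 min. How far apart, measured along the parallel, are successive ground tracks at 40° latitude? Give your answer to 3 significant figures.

Semi-major axis a = 6378 + 989 = 7367 km. Period T = 2π√(a³/μ) = 2π√(7367³/398600) = 6292.8 s = 104.88 min.
Node shift per orbit = (6292.8/86166) × 360° = 26.29°.
Equatorial spacing = 26.29 × 111.3 km/° = 2927 km.
At 40° latitude, spacing = 2927 × cos(40°) = 2242 km.

2240 km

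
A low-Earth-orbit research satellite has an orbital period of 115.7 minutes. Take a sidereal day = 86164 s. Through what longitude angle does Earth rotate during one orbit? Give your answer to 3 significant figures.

29.0°

T = 115.7 min = 6942.0 s.
During one orbit Earth rotates (6942.0 / 86164) × 360° = 29.00°.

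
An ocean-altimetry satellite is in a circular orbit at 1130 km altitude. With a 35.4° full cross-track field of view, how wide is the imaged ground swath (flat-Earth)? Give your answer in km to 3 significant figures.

721 km

Half-angle = 35.4°/2 = 17.7°.
Swath width ≈ 2h·tan(θ/2) = 2 × 1130 × tan(17.7°) = 721.3 km.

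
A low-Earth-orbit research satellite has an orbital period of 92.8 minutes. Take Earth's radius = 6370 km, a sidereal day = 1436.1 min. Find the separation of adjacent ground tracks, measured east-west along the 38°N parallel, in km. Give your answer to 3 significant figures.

2040 km

T = 92.8 min = 5568.0 s.
Node shift per orbit = (5568.0/86166) × 360° = 23.26°.
Equatorial spacing = 23.26 × 111.2 km/° = 2586 km.
At 38° latitude, spacing = 2586 × cos(38°) = 2038 km.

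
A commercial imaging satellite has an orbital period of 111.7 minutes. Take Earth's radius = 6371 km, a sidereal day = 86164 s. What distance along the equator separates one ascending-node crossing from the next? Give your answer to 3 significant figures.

T = 111.7 min = 6702.0 s.
During one orbit Earth rotates (6702.0 / 86164) × 360° = 28.00°.
At the equator that is 28.00° × (2π·6371/360) km/° = 28.00 × 111.2 = 3114 km.

3110 km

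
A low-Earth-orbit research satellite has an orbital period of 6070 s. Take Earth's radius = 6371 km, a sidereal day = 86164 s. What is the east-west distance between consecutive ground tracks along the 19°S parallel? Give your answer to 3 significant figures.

2670 km

Node shift per orbit = (6070.0/86164) × 360° = 25.36°.
Equatorial spacing = 25.36 × 111.2 km/° = 2820 km.
At 19° latitude, spacing = 2820 × cos(19°) = 2666 km.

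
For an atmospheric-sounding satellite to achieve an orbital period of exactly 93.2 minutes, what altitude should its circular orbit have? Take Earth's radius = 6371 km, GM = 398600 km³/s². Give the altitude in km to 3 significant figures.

T = 93.2 min = 5592.0 s.
From T = 2π√(a³/μ): a = (μ T²/4π²)^(1/3) = (398600 × 5592.0² / 4π²)^(1/3) = 6809 km.
Altitude h = a − R = 6809 − 6371 = 438 km.

438 km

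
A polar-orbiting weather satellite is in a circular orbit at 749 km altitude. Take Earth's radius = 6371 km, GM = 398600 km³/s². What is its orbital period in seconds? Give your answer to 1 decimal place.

Semi-major axis a = 6371 + 749 = 7120 km. Period T = 2π√(a³/μ) = 2π√(7120³/398600) = 5979.0 s = 99.65 min.

5979.0 seconds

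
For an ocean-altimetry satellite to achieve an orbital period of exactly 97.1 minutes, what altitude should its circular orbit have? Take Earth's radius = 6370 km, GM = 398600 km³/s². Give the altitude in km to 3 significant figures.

628 km

T = 97.1 min = 5826.0 s.
From T = 2π√(a³/μ): a = (μ T²/4π²)^(1/3) = (398600 × 5826.0² / 4π²)^(1/3) = 6998 km.
Altitude h = a − R = 6998 − 6370 = 628 km.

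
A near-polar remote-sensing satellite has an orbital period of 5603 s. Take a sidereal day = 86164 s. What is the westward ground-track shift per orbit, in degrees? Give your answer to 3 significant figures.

During one orbit Earth rotates (5603.0 / 86164) × 360° = 23.41°.

23.4°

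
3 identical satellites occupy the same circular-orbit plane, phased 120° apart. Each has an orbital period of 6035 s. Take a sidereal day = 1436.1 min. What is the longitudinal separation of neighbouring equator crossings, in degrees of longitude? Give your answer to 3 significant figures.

Single-satellite node shift = (6035.0/86166) × 360° = 25.21°.
With 3 satellites evenly phased, successive equator crossings are 25.21/3 = 8.405° apart.

8.40°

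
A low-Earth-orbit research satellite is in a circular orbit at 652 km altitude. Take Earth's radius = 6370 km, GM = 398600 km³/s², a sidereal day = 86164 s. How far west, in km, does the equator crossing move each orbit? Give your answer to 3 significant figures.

Semi-major axis a = 6370 + 652 = 7022 km. Period T = 2π√(a³/μ) = 2π√(7022³/398600) = 5856.0 s = 97.60 min.
During one orbit Earth rotates (5856.0 / 86164) × 360° = 24.47°.
At the equator that is 24.47° × (2π·6370/360) km/° = 24.47 × 111.2 = 2720 km.

2720 km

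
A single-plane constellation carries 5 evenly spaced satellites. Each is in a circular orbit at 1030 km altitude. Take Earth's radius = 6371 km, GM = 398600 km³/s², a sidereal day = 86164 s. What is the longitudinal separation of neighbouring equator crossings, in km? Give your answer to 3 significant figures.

Semi-major axis a = 6371 + 1030 = 7401 km. Period T = 2π√(a³/μ) = 2π√(7401³/398600) = 6336.5 s = 105.61 min.
Single-satellite node shift = (6336.5/86164) × 360° = 26.47°.
With 5 satellites evenly phased, successive equator crossings are 26.47/5 = 5.295° apart.
That is 5.295 × 111.2 = 589 km at the equator.

589 km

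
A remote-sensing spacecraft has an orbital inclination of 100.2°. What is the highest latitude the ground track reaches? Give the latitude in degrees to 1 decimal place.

Retrograde orbit: the ground track reaches ±(180° − i) = ±(180 − 100.2) = ±79.8°.

79.8°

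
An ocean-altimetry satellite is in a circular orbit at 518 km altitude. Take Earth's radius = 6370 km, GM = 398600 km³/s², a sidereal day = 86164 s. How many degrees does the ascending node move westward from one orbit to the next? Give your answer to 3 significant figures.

23.8°

Semi-major axis a = 6370 + 518 = 6888 km. Period T = 2π√(a³/μ) = 2π√(6888³/398600) = 5689.2 s = 94.82 min.
During one orbit Earth rotates (5689.2 / 86164) × 360° = 23.77°.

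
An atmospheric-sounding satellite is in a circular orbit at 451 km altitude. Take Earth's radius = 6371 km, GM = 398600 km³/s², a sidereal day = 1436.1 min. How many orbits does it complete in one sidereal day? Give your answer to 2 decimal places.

Semi-major axis a = 6371 + 451 = 6822 km. Period T = 2π√(a³/μ) = 2π√(6822³/398600) = 5607.6 s = 93.46 min.
Orbits per sidereal day = 86166 / 5607.6 = 15.366.

15.37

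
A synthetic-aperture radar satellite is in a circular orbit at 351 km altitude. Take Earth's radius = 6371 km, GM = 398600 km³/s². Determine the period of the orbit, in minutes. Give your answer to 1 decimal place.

Semi-major axis a = 6371 + 351 = 6722 km. Period T = 2π√(a³/μ) = 2π√(6722³/398600) = 5484.8 s = 91.41 min.

91.4 min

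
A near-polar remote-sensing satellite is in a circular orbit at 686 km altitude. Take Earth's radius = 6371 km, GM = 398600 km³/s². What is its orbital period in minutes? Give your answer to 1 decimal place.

98.3 min

Semi-major axis a = 6371 + 686 = 7057 km. Period T = 2π√(a³/μ) = 2π√(7057³/398600) = 5899.9 s = 98.33 min.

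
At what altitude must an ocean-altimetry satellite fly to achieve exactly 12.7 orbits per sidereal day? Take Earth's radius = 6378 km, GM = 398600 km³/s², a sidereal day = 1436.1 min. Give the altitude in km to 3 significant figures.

Required period T = 86166 / 12.7 = 6784.7 s.
From T = 2π√(a³/μ): a = (μ T²/4π²)^(1/3) = (398600 × 6784.7² / 4π²)^(1/3) = 7746 km.
Altitude h = a − R = 7746 − 6378 = 1368 km.

1370 km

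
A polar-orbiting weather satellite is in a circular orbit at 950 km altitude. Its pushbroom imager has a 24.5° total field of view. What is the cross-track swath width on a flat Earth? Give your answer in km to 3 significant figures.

Half-angle = 24.5°/2 = 12.25°.
Swath width ≈ 2h·tan(θ/2) = 2 × 950 × tan(12.25°) = 412.5 km.

413 km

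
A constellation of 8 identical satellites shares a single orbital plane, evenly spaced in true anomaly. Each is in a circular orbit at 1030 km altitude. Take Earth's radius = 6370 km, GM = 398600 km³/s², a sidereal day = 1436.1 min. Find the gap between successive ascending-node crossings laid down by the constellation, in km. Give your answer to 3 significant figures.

Semi-major axis a = 6370 + 1030 = 7400 km. Period T = 2π√(a³/μ) = 2π√(7400³/398600) = 6335.2 s = 105.59 min.
Single-satellite node shift = (6335.2/86166) × 360° = 26.47°.
With 8 satellites evenly phased, successive equator crossings are 26.47/8 = 3.309° apart.
That is 3.309 × 111.2 = 368 km at the equator.

368 km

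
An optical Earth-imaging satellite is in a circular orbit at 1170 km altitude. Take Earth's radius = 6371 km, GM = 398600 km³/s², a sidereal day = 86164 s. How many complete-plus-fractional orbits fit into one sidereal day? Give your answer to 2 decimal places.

13.22

Semi-major axis a = 6371 + 1170 = 7541 km. Period T = 2π√(a³/μ) = 2π√(7541³/398600) = 6517.1 s = 108.62 min.
Orbits per sidereal day = 86164 / 6517.1 = 13.221.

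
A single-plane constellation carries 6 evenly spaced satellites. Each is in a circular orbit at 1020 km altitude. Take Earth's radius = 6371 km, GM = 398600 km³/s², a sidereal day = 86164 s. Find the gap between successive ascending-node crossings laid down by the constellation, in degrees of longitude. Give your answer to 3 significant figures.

4.40°

Semi-major axis a = 6371 + 1020 = 7391 km. Period T = 2π√(a³/μ) = 2π√(7391³/398600) = 6323.6 s = 105.39 min.
Single-satellite node shift = (6323.6/86164) × 360° = 26.42°.
With 6 satellites evenly phased, successive equator crossings are 26.42/6 = 4.403° apart.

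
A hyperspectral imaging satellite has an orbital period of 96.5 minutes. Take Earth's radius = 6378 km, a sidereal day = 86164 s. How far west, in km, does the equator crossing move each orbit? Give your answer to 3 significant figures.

2690 km

T = 96.5 min = 5790.0 s.
During one orbit Earth rotates (5790.0 / 86164) × 360° = 24.19°.
At the equator that is 24.19° × (2π·6378/360) km/° = 24.19 × 111.3 = 2693 km.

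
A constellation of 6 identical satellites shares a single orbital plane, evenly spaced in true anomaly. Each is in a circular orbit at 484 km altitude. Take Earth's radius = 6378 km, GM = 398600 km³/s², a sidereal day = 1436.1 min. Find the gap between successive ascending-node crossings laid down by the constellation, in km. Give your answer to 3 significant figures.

Semi-major axis a = 6378 + 484 = 6862 km. Period T = 2π√(a³/μ) = 2π√(6862³/398600) = 5657.0 s = 94.28 min.
Single-satellite node shift = (5657.0/86166) × 360° = 23.63°.
With 6 satellites evenly phased, successive equator crossings are 23.63/6 = 3.939° apart.
That is 3.939 × 111.3 = 438 km at the equator.

438 km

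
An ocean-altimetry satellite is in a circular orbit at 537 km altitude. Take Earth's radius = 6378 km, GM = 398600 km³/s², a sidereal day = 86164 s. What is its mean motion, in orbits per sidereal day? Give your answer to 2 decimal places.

15.06

Semi-major axis a = 6378 + 537 = 6915 km. Period T = 2π√(a³/μ) = 2π√(6915³/398600) = 5722.7 s = 95.38 min.
Orbits per sidereal day = 86164 / 5722.7 = 15.057.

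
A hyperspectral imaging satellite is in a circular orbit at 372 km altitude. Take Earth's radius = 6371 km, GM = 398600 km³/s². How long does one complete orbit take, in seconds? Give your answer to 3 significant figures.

Semi-major axis a = 6371 + 372 = 6743 km. Period T = 2π√(a³/μ) = 2π√(6743³/398600) = 5510.5 s = 91.84 min.

5510 seconds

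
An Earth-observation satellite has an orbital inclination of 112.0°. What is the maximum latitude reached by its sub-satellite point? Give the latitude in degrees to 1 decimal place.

68.0°

Retrograde orbit: the ground track reaches ±(180° − i) = ±(180 − 112.0) = ±68.0°.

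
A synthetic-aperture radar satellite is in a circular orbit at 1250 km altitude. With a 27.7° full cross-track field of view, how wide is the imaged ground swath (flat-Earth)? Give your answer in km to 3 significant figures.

Half-angle = 27.7°/2 = 13.85°.
Swath width ≈ 2h·tan(θ/2) = 2 × 1250 × tan(13.85°) = 616.4 km.

616 km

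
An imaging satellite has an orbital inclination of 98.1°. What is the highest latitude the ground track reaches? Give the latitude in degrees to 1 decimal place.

81.9°

Retrograde orbit: the ground track reaches ±(180° − i) = ±(180 − 98.1) = ±81.9°.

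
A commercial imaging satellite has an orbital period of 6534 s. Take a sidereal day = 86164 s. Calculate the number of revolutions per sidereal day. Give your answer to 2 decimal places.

13.19

Orbits per sidereal day = 86164 / 6534.0 = 13.187.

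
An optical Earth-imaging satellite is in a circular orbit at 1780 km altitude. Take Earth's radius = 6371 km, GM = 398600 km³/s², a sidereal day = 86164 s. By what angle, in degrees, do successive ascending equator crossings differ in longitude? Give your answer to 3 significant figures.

30.6°

Semi-major axis a = 6371 + 1780 = 8151 km. Period T = 2π√(a³/μ) = 2π√(8151³/398600) = 7323.6 s = 122.06 min.
During one orbit Earth rotates (7323.6 / 86164) × 360° = 30.60°.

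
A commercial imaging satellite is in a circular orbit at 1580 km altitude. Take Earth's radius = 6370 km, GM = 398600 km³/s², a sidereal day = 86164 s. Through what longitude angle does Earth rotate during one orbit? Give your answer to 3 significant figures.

Semi-major axis a = 6370 + 1580 = 7950 km. Period T = 2π√(a³/μ) = 2π√(7950³/398600) = 7054.4 s = 117.57 min.
During one orbit Earth rotates (7054.4 / 86164) × 360° = 29.47°.

29.5°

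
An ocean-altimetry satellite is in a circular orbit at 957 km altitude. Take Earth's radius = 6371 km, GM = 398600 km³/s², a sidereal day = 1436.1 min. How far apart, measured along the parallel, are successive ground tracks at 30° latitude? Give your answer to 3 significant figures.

Semi-major axis a = 6371 + 957 = 7328 km. Period T = 2π√(a³/μ) = 2π√(7328³/398600) = 6242.9 s = 104.05 min.
Node shift per orbit = (6242.9/86166) × 360° = 26.08°.
Equatorial spacing = 26.08 × 111.2 km/° = 2900 km.
At 30° latitude, spacing = 2900 × cos(30°) = 2512 km.

2510 km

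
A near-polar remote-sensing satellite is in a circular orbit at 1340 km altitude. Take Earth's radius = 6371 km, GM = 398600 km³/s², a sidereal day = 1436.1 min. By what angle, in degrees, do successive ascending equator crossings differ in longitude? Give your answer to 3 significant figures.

28.2°

Semi-major axis a = 6371 + 1340 = 7711 km. Period T = 2π√(a³/μ) = 2π√(7711³/398600) = 6738.7 s = 112.31 min.
During one orbit Earth rotates (6738.7 / 86166) × 360° = 28.15°.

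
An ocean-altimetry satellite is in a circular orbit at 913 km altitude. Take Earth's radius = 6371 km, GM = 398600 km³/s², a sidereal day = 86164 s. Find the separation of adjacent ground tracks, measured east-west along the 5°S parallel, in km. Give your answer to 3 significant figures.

2860 km

Semi-major axis a = 6371 + 913 = 7284 km. Period T = 2π√(a³/μ) = 2π√(7284³/398600) = 6186.8 s = 103.11 min.
Node shift per orbit = (6186.8/86164) × 360° = 25.85°.
Equatorial spacing = 25.85 × 111.2 km/° = 2874 km.
At 5° latitude, spacing = 2874 × cos(5°) = 2863 km.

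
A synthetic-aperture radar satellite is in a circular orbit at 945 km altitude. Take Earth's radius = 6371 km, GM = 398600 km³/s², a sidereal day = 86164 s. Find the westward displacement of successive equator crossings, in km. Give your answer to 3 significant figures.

2890 km

Semi-major axis a = 6371 + 945 = 7316 km. Period T = 2π√(a³/μ) = 2π√(7316³/398600) = 6227.6 s = 103.79 min.
During one orbit Earth rotates (6227.6 / 86164) × 360° = 26.02°.
At the equator that is 26.02° × (2π·6371/360) km/° = 26.02 × 111.2 = 2893 km.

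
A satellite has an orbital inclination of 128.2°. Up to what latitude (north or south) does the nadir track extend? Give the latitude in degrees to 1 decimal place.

51.8°

Retrograde orbit: the ground track reaches ±(180° − i) = ±(180 − 128.2) = ±51.8°.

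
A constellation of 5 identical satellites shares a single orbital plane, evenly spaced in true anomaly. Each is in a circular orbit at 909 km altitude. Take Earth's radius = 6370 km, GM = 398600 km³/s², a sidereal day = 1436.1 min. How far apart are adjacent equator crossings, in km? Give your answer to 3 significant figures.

Semi-major axis a = 6370 + 909 = 7279 km. Period T = 2π√(a³/μ) = 2π√(7279³/398600) = 6180.4 s = 103.01 min.
Single-satellite node shift = (6180.4/86166) × 360° = 25.82°.
With 5 satellites evenly phased, successive equator crossings are 25.82/5 = 5.164° apart.
That is 5.164 × 111.2 = 574 km at the equator.

574 km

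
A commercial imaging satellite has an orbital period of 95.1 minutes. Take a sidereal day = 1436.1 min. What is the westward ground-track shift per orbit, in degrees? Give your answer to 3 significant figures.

T = 95.1 min = 5706.0 s.
During one orbit Earth rotates (5706.0 / 86166) × 360° = 23.84°.

23.8°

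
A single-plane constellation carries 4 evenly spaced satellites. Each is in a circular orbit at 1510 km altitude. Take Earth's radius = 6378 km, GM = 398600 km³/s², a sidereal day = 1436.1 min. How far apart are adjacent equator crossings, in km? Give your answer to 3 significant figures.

811 km

Semi-major axis a = 6378 + 1510 = 7888 km. Period T = 2π√(a³/μ) = 2π√(7888³/398600) = 6972.1 s = 116.20 min.
Single-satellite node shift = (6972.1/86166) × 360° = 29.13°.
With 4 satellites evenly phased, successive equator crossings are 29.13/4 = 7.282° apart.
That is 7.282 × 111.3 = 811 km at the equator.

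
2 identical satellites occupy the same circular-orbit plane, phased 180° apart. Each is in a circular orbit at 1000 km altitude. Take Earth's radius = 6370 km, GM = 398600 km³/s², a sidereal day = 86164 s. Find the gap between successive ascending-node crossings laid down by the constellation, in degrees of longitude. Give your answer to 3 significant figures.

Semi-major axis a = 6370 + 1000 = 7370 km. Period T = 2π√(a³/μ) = 2π√(7370³/398600) = 6296.7 s = 104.94 min.
Single-satellite node shift = (6296.7/86164) × 360° = 26.31°.
With 2 satellites evenly phased, successive equator crossings are 26.31/2 = 13.154° apart.

13.2°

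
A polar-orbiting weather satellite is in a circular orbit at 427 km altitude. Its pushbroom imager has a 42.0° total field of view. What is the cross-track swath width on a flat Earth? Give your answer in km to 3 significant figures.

328 km

Half-angle = 42.0°/2 = 21°.
Swath width ≈ 2h·tan(θ/2) = 2 × 427 × tan(21°) = 327.8 km.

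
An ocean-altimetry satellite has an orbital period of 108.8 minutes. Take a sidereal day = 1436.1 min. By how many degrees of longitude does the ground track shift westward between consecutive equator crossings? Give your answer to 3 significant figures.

27.3°

T = 108.8 min = 6528.0 s.
During one orbit Earth rotates (6528.0 / 86166) × 360° = 27.27°.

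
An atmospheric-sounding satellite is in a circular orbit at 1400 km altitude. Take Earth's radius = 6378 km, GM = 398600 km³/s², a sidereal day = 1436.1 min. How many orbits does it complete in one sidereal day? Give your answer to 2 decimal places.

12.62

Semi-major axis a = 6378 + 1400 = 7778 km. Period T = 2π√(a³/μ) = 2π√(7778³/398600) = 6826.7 s = 113.78 min.
Orbits per sidereal day = 86166 / 6826.7 = 12.622.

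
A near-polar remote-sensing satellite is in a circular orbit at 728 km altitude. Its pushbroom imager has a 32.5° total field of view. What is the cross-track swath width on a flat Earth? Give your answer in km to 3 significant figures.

Half-angle = 32.5°/2 = 16.25°.
Swath width ≈ 2h·tan(θ/2) = 2 × 728 × tan(16.25°) = 424.4 km.

424 km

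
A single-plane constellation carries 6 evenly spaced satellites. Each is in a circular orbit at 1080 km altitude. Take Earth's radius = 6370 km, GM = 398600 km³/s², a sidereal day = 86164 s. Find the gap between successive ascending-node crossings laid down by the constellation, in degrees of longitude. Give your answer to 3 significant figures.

4.46°

Semi-major axis a = 6370 + 1080 = 7450 km. Period T = 2π√(a³/μ) = 2π√(7450³/398600) = 6399.5 s = 106.66 min.
Single-satellite node shift = (6399.5/86164) × 360° = 26.74°.
With 6 satellites evenly phased, successive equator crossings are 26.74/6 = 4.456° apart.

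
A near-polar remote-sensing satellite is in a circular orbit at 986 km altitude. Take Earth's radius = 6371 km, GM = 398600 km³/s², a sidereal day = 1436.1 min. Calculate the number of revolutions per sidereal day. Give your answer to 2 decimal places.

13.72

Semi-major axis a = 6371 + 986 = 7357 km. Period T = 2π√(a³/μ) = 2π√(7357³/398600) = 6280.0 s = 104.67 min.
Orbits per sidereal day = 86166 / 6280.0 = 13.721.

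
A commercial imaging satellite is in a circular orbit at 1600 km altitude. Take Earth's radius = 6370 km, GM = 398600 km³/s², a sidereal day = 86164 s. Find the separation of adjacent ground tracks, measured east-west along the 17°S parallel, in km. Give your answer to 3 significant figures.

3150 km

Semi-major axis a = 6370 + 1600 = 7970 km. Period T = 2π√(a³/μ) = 2π√(7970³/398600) = 7081.1 s = 118.02 min.
Node shift per orbit = (7081.1/86164) × 360° = 29.59°.
Equatorial spacing = 29.59 × 111.2 km/° = 3289 km.
At 17° latitude, spacing = 3289 × cos(17°) = 3145 km.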